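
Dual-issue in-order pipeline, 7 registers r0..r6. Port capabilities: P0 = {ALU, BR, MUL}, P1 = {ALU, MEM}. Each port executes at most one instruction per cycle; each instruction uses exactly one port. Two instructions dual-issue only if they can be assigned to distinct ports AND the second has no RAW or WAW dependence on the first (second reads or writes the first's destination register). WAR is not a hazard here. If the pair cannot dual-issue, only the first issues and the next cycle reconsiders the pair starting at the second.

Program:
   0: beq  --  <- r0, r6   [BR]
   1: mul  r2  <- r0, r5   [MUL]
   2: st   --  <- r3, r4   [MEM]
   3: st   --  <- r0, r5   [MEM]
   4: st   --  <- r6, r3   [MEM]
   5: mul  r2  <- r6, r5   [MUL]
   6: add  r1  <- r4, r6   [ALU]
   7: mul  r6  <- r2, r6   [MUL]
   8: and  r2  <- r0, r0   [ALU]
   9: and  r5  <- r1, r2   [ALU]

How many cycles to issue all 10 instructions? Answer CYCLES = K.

CYCLES = 7

#0 head=0: beq i0 no-port BR/MUL
#1 head=1: mul;st i1&i2 dual
#2 head=3: st i3 no-port MEM/MEM
#3 head=4: st;mul i4&i5 dual
#4 head=6: add;mul i6&i7 dual
#5 head=8: and i8 RAW r2
#6 head=9: and i9 tail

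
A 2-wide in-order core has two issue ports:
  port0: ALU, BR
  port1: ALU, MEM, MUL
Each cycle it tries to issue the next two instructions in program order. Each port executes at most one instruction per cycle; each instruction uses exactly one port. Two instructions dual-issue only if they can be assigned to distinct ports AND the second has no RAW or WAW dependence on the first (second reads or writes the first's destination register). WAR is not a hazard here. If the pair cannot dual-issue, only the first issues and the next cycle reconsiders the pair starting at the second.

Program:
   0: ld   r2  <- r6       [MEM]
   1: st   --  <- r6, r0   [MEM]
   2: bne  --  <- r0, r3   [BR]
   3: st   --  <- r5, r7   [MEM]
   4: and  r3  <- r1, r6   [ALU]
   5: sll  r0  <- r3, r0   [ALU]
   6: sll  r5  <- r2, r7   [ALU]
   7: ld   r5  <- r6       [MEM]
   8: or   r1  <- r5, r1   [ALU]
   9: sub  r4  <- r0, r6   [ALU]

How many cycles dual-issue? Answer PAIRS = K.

t=0 i0:ld ; no-port MEM/MEM
t=1 i1,i2:st bne ; dual
t=2 i3,i4:st and ; dual
t=3 i5,i6:sll sll ; dual
t=4 i7:ld ; RAW r5
t=5 i8,i9:or sub ; dual

PAIRS = 4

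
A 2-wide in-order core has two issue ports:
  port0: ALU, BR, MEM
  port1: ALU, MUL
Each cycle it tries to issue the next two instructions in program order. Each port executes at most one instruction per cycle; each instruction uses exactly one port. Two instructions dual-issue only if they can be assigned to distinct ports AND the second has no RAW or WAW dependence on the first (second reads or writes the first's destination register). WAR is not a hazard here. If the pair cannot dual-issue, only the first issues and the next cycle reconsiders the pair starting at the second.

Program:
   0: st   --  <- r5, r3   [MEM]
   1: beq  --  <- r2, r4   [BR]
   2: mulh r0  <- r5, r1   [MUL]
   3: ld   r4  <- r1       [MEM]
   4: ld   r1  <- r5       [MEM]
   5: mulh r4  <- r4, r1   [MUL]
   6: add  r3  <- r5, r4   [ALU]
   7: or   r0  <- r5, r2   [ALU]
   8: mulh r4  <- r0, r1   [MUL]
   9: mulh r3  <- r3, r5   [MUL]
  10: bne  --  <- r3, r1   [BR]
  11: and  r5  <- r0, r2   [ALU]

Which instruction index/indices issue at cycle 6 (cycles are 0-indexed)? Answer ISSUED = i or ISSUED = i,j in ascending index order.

#0 head=0: st.MEM i0 no-port MEM/BR
#1 head=1: beq.BR;mulh.MUL i1+i2 dual
#2 head=3: ld.MEM i3 no-port MEM/MEM
#3 head=4: ld.MEM i4 RAW r1
#4 head=5: mulh.MUL i5 RAW r4
#5 head=6: add.ALU;or.ALU i6+i7 dual
#6 head=8: mulh.MUL i8 no-port MUL/MUL
#7 head=9: mulh.MUL i9 RAW r3
#8 head=10: bne.BR;and.ALU i10+i11 dual

ISSUED = 8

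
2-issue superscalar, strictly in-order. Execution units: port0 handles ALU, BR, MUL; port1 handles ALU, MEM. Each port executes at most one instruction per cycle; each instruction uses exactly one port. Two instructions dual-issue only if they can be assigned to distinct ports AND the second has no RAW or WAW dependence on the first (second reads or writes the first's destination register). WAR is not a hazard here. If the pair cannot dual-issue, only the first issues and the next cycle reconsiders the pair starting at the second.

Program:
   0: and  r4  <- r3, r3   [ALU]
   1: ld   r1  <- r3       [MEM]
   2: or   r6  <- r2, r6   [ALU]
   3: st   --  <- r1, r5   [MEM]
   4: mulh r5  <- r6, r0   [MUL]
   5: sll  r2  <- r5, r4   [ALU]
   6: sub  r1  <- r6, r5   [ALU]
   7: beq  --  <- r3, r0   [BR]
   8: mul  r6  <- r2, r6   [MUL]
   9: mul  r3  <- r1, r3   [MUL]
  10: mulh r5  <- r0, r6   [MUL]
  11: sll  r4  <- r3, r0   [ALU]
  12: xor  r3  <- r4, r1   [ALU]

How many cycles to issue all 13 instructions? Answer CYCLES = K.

CYCLES = 9

#0 head=0: and.ALU ld.MEM i0+i1 dual
#1 head=2: or.ALU st.MEM i2+i3 dual
#2 head=4: mulh.MUL i4 RAW r5
#3 head=5: sll.ALU sub.ALU i5+i6 dual
#4 head=7: beq.BR i7 no-port BR/MUL
#5 head=8: mul.MUL i8 no-port MUL/MUL
#6 head=9: mul.MUL i9 no-port MUL/MUL
#7 head=10: mulh.MUL sll.ALU i10+i11 dual
#8 head=12: xor.ALU i12 tail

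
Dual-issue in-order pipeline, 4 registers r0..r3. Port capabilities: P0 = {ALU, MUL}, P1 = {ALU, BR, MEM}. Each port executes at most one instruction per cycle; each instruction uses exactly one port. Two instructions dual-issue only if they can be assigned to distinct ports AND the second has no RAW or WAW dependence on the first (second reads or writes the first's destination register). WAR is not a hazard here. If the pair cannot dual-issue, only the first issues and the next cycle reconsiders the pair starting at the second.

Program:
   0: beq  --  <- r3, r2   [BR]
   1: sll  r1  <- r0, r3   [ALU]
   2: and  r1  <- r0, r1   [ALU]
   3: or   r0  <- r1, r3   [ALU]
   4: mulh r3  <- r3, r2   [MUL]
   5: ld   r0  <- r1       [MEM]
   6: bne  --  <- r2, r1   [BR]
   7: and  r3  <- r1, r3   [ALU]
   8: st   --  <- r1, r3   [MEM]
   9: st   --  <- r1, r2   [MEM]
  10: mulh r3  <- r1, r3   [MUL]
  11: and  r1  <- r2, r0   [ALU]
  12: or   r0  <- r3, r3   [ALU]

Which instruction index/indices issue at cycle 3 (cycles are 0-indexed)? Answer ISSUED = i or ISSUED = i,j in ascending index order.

ISSUED = 5

t=0 i0&i1:beq/sll ; pair
t=1 i2:and ; RAW r1
t=2 i3&i4:or/mulh ; pair
t=3 i5:ld ; no-port MEM/BR
t=4 i6&i7:bne/and ; pair
t=5 i8:st ; no-port MEM/MEM
t=6 i9&i10:st/mulh ; pair
t=7 i11&i12:and/or ; pair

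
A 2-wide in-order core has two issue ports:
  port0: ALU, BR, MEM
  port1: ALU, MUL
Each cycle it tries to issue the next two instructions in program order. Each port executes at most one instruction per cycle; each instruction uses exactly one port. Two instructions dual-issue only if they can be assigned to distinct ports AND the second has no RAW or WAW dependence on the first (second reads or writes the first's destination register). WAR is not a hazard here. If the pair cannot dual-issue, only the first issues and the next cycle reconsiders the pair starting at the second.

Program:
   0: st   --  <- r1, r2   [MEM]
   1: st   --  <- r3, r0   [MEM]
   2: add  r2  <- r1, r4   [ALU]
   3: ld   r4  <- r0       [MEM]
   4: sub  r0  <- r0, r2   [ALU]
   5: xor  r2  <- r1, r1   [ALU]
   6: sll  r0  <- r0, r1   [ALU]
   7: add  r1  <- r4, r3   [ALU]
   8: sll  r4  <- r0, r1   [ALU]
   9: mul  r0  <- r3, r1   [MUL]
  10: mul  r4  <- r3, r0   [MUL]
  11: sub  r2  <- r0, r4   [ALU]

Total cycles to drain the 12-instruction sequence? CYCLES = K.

  cy0 -> i0 (st.MEM) no-port MEM/MEM
  cy1 -> i1/i2 (st.MEM+add.ALU) 2-wide
  cy2 -> i3/i4 (ld.MEM+sub.ALU) 2-wide
  cy3 -> i5/i6 (xor.ALU+sll.ALU) 2-wide
  cy4 -> i7 (add.ALU) RAW r1
  cy5 -> i8/i9 (sll.ALU+mul.MUL) 2-wide
  cy6 -> i10 (mul.MUL) RAW r4
  cy7 -> i11 (sub.ALU) tail

CYCLES = 8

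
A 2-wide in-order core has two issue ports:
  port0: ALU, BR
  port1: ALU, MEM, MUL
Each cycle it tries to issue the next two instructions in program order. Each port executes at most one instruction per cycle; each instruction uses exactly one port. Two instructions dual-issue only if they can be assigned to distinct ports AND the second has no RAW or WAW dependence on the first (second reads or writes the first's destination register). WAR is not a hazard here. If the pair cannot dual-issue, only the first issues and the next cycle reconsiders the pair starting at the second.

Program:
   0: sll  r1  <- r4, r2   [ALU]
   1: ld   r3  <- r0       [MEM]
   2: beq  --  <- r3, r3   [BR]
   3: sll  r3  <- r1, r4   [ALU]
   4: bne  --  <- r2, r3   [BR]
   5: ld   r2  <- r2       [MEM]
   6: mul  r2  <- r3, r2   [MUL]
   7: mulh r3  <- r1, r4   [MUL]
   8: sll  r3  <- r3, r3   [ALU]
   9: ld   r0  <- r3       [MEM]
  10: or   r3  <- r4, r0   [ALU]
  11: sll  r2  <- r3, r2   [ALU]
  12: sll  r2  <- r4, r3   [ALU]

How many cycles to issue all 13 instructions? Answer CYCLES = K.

CYCLES = 10

[0] i0+i1  sll+ld  -- dual
[1] i2+i3  beq+sll  -- dual
[2] i4+i5  bne+ld  -- dual
[3] i6  mul  -- no-port MUL/MUL
[4] i7  mulh  -- RAW+WAW r3
[5] i8  sll  -- RAW r3
[6] i9  ld  -- RAW r0
[7] i10  or  -- RAW r3
[8] i11  sll  -- WAW r2
[9] i12  sll  -- tail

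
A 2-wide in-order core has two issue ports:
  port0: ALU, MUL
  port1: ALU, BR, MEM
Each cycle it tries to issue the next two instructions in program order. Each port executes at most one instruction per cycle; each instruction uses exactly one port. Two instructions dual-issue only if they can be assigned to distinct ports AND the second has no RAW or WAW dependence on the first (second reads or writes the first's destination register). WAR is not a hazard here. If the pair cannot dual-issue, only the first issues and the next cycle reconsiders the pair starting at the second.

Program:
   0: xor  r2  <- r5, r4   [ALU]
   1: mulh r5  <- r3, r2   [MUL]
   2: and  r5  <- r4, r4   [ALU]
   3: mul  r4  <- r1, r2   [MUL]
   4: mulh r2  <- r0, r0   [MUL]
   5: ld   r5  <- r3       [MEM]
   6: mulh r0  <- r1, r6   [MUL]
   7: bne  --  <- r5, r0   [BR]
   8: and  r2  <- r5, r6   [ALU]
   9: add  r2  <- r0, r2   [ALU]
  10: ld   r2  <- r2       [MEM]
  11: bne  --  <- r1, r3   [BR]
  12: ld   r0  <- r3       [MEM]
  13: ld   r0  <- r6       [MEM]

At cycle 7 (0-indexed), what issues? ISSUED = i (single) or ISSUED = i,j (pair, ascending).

ISSUED = 10

c0: i0 xor  RAW r2
c1: i1 mulh  WAW r5
c2: i2&i3 and mul  2-wide
c3: i4&i5 mulh ld  2-wide
c4: i6 mulh  RAW r0
c5: i7&i8 bne and  2-wide
c6: i9 add  RAW+WAW r2
c7: i10 ld  no-port MEM/BR
c8: i11 bne  no-port BR/MEM
c9: i12 ld  no-port MEM/MEM
c10: i13 ld  tail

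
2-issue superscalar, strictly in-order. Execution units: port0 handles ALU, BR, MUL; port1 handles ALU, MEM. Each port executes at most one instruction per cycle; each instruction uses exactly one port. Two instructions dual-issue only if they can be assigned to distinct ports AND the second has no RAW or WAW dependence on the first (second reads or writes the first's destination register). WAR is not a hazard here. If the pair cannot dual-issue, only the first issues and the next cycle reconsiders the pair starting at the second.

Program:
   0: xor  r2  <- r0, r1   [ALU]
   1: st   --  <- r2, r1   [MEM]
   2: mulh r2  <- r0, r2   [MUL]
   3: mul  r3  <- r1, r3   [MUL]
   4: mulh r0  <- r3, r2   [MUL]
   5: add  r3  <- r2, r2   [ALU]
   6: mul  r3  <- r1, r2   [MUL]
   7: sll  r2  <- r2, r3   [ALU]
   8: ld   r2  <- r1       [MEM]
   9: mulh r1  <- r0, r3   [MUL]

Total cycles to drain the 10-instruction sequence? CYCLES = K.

CYCLES = 7

c0: i0 xor  RAW r2
c1: i1,i2 st mulh  2-wide
c2: i3 mul  no-port MUL/MUL
c3: i4,i5 mulh add  2-wide
c4: i6 mul  RAW r3
c5: i7 sll  WAW r2
c6: i8,i9 ld mulh  2-wide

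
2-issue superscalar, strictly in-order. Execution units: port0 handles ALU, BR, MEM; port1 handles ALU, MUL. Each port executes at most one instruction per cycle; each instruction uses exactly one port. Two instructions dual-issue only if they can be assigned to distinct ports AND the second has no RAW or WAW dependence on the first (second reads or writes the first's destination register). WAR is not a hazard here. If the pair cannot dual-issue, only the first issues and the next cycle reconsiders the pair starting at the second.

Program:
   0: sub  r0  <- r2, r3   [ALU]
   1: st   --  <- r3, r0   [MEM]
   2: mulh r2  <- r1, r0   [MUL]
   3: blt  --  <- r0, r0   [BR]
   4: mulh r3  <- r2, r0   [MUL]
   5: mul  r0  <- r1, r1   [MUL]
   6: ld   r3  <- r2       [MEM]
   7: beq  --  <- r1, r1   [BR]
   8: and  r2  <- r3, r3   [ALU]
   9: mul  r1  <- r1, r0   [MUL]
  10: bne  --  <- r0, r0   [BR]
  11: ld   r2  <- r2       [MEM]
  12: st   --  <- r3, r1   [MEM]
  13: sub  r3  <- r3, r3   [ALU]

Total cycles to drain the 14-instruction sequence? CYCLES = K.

c0: i0 sub.ALU  RAW r0
c1: i1,i2 st.MEM/mulh.MUL  pair
c2: i3,i4 blt.BR/mulh.MUL  pair
c3: i5,i6 mul.MUL/ld.MEM  pair
c4: i7,i8 beq.BR/and.ALU  pair
c5: i9,i10 mul.MUL/bne.BR  pair
c6: i11 ld.MEM  no-port MEM/MEM
c7: i12,i13 st.MEM/sub.ALU  pair

CYCLES = 8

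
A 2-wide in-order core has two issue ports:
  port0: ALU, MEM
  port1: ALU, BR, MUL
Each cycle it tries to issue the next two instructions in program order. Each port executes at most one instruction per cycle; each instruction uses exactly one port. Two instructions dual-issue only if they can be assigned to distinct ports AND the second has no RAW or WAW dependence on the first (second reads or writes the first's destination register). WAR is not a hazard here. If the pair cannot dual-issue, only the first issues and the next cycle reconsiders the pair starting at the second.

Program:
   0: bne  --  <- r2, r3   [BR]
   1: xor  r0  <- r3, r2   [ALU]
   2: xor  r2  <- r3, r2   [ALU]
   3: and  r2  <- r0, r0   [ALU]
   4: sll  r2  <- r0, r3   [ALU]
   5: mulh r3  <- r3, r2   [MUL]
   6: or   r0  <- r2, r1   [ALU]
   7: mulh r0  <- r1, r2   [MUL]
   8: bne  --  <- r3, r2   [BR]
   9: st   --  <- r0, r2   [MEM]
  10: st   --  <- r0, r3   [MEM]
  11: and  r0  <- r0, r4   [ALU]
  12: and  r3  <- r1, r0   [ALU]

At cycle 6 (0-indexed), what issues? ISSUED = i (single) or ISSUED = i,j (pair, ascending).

ISSUED = 8,9

[0] i0/i1  bne.BR xor.ALU  -- pair
[1] i2  xor.ALU  -- WAW r2
[2] i3  and.ALU  -- WAW r2
[3] i4  sll.ALU  -- RAW r2
[4] i5/i6  mulh.MUL or.ALU  -- pair
[5] i7  mulh.MUL  -- no-port MUL/BR
[6] i8/i9  bne.BR st.MEM  -- pair
[7] i10/i11  st.MEM and.ALU  -- pair
[8] i12  and.ALU  -- tail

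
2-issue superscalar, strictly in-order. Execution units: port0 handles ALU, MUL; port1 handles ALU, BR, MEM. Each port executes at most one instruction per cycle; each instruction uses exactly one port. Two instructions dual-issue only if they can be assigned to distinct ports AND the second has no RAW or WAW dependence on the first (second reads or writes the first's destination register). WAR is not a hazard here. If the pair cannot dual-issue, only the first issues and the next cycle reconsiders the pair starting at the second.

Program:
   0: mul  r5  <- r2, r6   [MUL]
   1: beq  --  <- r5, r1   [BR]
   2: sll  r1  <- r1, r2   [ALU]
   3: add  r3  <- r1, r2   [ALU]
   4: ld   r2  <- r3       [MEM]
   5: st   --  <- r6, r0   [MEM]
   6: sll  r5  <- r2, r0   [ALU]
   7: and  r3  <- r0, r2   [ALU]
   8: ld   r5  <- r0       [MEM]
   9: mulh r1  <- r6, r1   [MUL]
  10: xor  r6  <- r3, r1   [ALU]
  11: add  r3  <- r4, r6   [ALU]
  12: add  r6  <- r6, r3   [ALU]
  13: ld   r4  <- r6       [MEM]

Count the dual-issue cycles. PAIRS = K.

c0: i0 mul.MUL  RAW r5
c1: i1,i2 beq.BR/sll.ALU  pair
c2: i3 add.ALU  RAW r3
c3: i4 ld.MEM  no-port MEM/MEM
c4: i5,i6 st.MEM/sll.ALU  pair
c5: i7,i8 and.ALU/ld.MEM  pair
c6: i9 mulh.MUL  RAW r1
c7: i10 xor.ALU  RAW r6
c8: i11 add.ALU  RAW r3
c9: i12 add.ALU  RAW r6
c10: i13 ld.MEM  tail

PAIRS = 3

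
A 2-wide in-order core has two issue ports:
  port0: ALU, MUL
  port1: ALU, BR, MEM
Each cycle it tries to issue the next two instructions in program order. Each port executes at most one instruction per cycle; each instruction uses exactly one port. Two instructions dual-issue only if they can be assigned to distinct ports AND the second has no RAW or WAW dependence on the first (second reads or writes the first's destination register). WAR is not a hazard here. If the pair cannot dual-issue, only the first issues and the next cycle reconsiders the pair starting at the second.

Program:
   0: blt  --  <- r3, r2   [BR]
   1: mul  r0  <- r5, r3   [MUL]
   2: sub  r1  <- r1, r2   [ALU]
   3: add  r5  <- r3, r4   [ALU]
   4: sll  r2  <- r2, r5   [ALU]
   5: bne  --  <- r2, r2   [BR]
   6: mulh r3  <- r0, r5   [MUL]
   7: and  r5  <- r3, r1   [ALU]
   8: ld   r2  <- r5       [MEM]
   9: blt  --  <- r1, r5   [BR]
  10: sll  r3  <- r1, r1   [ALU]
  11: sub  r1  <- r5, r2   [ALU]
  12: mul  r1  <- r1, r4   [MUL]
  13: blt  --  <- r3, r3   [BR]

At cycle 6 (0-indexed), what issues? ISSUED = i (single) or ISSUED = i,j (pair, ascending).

  cy0 -> i0&i1 (blt.BR/mul.MUL) pair
  cy1 -> i2&i3 (sub.ALU/add.ALU) pair
  cy2 -> i4 (sll.ALU) RAW r2
  cy3 -> i5&i6 (bne.BR/mulh.MUL) pair
  cy4 -> i7 (and.ALU) RAW r5
  cy5 -> i8 (ld.MEM) no-port MEM/BR
  cy6 -> i9&i10 (blt.BR/sll.ALU) pair
  cy7 -> i11 (sub.ALU) RAW+WAW r1
  cy8 -> i12&i13 (mul.MUL/blt.BR) pair

ISSUED = 9,10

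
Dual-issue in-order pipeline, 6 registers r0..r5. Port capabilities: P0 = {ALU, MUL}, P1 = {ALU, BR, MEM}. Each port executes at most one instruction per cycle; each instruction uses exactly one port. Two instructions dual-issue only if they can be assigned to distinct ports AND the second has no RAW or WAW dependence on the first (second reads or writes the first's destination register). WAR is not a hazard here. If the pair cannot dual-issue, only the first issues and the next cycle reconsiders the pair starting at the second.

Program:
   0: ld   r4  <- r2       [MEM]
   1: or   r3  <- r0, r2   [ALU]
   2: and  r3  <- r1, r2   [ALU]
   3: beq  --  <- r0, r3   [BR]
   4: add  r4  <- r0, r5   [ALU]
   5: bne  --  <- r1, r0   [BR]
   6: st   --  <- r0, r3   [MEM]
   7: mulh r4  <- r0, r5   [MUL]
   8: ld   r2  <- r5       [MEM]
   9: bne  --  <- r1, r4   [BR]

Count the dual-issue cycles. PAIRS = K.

PAIRS = 3

#0 head=0: ld.MEM/or.ALU i0+i1 2-wide
#1 head=2: and.ALU i2 RAW r3
#2 head=3: beq.BR/add.ALU i3+i4 2-wide
#3 head=5: bne.BR i5 no-port BR/MEM
#4 head=6: st.MEM/mulh.MUL i6+i7 2-wide
#5 head=8: ld.MEM i8 no-port MEM/BR
#6 head=9: bne.BR i9 tail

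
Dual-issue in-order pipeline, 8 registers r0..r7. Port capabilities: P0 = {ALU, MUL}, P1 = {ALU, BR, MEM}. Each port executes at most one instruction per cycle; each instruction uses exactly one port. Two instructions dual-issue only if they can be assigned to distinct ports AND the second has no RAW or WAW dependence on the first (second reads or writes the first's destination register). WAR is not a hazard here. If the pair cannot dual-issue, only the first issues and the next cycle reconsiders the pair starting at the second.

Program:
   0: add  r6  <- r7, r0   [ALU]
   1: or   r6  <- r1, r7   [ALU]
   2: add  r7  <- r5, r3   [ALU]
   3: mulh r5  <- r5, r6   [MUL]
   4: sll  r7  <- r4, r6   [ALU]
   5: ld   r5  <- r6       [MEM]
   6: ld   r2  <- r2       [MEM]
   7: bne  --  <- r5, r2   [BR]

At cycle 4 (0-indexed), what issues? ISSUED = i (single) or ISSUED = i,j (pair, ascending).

c0: i0 add.ALU  WAW r6
c1: i1&i2 or.ALU add.ALU  pair
c2: i3&i4 mulh.MUL sll.ALU  pair
c3: i5 ld.MEM  no-port MEM/MEM
c4: i6 ld.MEM  no-port MEM/BR
c5: i7 bne.BR  tail

ISSUED = 6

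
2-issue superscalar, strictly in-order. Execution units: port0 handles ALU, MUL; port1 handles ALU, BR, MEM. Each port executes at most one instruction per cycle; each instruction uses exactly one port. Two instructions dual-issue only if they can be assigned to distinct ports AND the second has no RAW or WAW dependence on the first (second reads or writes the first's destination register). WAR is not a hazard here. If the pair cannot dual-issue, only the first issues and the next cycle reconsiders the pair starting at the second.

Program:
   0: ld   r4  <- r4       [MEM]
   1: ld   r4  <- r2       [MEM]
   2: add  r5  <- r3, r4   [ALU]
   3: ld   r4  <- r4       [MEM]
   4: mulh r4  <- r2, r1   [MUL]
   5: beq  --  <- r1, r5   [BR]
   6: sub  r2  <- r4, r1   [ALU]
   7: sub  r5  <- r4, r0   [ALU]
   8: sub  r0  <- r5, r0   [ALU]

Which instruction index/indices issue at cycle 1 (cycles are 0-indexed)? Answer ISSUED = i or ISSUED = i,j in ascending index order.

[0] i0  ld.MEM  -- no-port MEM/MEM
[1] i1  ld.MEM  -- RAW r4
[2] i2/i3  add.ALU/ld.MEM  -- dual
[3] i4/i5  mulh.MUL/beq.BR  -- dual
[4] i6/i7  sub.ALU/sub.ALU  -- dual
[5] i8  sub.ALU  -- tail

ISSUED = 1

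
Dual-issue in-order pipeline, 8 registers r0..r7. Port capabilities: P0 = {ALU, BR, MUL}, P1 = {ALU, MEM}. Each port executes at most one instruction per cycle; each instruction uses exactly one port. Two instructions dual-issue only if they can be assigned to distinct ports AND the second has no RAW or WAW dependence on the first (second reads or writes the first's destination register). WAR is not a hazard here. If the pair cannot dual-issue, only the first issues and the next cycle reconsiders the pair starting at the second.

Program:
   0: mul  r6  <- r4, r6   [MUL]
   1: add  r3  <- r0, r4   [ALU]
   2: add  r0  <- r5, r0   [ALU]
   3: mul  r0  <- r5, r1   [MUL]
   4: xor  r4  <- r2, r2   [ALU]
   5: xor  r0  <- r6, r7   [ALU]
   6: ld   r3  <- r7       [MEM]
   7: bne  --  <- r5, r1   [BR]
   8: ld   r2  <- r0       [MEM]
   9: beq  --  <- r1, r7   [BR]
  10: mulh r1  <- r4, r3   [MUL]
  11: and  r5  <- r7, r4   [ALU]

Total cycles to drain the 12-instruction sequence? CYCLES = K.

c0: i0&i1 mul;add  2-wide
c1: i2 add  WAW r0
c2: i3&i4 mul;xor  2-wide
c3: i5&i6 xor;ld  2-wide
c4: i7&i8 bne;ld  2-wide
c5: i9 beq  no-port BR/MUL
c6: i10&i11 mulh;and  2-wide

CYCLES = 7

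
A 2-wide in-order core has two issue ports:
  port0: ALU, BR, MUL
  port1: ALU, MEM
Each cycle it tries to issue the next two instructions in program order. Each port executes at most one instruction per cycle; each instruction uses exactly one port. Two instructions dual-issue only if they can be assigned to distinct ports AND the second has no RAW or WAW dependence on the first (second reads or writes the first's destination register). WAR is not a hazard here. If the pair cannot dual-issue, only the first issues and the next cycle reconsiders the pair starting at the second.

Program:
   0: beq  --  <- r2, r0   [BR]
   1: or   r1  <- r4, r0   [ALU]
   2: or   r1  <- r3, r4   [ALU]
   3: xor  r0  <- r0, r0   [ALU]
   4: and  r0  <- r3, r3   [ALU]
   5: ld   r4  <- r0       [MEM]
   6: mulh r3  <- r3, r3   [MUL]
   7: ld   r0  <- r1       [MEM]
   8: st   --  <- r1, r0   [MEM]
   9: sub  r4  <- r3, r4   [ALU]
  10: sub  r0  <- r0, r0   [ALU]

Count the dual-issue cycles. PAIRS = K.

t=0 i0+i1:beq;or ; pair
t=1 i2+i3:or;xor ; pair
t=2 i4:and ; RAW r0
t=3 i5+i6:ld;mulh ; pair
t=4 i7:ld ; no-port MEM/MEM
t=5 i8+i9:st;sub ; pair
t=6 i10:sub ; tail

PAIRS = 4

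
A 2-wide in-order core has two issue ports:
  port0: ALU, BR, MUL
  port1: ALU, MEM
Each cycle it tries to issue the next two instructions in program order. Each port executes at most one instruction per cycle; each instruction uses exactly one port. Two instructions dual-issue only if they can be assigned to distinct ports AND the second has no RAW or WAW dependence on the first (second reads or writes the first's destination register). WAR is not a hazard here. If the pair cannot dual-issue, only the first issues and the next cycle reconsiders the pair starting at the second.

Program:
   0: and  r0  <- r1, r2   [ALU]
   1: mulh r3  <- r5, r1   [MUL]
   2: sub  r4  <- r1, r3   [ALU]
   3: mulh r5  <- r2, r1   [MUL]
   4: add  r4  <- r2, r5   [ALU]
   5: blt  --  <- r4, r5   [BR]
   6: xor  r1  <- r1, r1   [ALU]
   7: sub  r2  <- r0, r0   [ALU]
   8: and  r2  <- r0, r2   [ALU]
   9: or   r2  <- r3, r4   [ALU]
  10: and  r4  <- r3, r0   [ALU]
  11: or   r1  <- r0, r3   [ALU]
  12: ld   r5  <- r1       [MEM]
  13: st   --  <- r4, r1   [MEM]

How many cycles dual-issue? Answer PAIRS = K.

PAIRS = 4

  cy0 -> i0&i1 (and/mulh) 2-wide
  cy1 -> i2&i3 (sub/mulh) 2-wide
  cy2 -> i4 (add) RAW r4
  cy3 -> i5&i6 (blt/xor) 2-wide
  cy4 -> i7 (sub) RAW+WAW r2
  cy5 -> i8 (and) WAW r2
  cy6 -> i9&i10 (or/and) 2-wide
  cy7 -> i11 (or) RAW r1
  cy8 -> i12 (ld) no-port MEM/MEM
  cy9 -> i13 (st) tail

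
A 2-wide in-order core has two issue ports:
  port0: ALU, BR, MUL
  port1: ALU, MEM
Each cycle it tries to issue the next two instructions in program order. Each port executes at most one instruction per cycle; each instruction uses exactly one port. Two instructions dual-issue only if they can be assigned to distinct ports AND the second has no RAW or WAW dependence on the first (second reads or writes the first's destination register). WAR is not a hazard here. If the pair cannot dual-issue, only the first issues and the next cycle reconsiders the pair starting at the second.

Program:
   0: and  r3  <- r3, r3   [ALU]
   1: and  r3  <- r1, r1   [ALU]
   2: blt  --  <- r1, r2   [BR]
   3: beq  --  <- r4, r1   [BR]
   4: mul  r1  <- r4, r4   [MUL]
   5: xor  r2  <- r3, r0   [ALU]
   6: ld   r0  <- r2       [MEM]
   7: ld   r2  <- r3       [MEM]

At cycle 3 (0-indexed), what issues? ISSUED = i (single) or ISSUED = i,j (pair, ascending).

ISSUED = 4,5

  cy0 -> i0 (and.ALU) WAW r3
  cy1 -> i1/i2 (and.ALU;blt.BR) 2-wide
  cy2 -> i3 (beq.BR) no-port BR/MUL
  cy3 -> i4/i5 (mul.MUL;xor.ALU) 2-wide
  cy4 -> i6 (ld.MEM) no-port MEM/MEM
  cy5 -> i7 (ld.MEM) tail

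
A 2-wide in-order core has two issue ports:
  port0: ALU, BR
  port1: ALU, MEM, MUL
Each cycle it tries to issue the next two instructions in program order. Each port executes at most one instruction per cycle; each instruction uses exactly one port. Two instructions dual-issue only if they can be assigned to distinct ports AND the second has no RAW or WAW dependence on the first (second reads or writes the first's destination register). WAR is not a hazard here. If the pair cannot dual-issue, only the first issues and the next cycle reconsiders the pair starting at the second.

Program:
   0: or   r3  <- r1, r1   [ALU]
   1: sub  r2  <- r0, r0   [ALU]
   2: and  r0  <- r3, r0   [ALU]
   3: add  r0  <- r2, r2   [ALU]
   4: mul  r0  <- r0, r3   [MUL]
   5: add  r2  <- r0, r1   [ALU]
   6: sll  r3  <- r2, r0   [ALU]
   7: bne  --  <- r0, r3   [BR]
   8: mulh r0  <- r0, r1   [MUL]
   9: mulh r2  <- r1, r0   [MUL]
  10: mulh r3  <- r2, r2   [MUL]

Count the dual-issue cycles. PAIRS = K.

PAIRS = 2

[0] i0/i1  or;sub  -- pair
[1] i2  and  -- WAW r0
[2] i3  add  -- RAW+WAW r0
[3] i4  mul  -- RAW r0
[4] i5  add  -- RAW r2
[5] i6  sll  -- RAW r3
[6] i7/i8  bne;mulh  -- pair
[7] i9  mulh  -- no-port MUL/MUL
[8] i10  mulh  -- tail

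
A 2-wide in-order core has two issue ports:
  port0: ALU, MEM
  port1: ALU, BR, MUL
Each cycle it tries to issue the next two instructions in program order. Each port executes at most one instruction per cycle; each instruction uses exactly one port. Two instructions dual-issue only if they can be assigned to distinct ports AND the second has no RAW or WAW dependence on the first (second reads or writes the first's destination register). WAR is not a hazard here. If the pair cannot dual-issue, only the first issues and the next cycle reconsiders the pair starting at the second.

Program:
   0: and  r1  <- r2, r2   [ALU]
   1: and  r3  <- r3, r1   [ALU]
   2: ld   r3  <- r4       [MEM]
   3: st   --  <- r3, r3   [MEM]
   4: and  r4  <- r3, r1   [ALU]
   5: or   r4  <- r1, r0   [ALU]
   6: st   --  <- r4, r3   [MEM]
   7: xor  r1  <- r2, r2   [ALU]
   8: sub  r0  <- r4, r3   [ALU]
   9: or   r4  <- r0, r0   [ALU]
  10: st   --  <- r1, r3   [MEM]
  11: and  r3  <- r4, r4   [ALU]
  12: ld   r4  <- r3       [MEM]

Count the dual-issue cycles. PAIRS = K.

#0 head=0: and i0 RAW r1
#1 head=1: and i1 WAW r3
#2 head=2: ld i2 no-port MEM/MEM
#3 head=3: st;and i3&i4 2-wide
#4 head=5: or i5 RAW r4
#5 head=6: st;xor i6&i7 2-wide
#6 head=8: sub i8 RAW r0
#7 head=9: or;st i9&i10 2-wide
#8 head=11: and i11 RAW r3
#9 head=12: ld i12 tail

PAIRS = 3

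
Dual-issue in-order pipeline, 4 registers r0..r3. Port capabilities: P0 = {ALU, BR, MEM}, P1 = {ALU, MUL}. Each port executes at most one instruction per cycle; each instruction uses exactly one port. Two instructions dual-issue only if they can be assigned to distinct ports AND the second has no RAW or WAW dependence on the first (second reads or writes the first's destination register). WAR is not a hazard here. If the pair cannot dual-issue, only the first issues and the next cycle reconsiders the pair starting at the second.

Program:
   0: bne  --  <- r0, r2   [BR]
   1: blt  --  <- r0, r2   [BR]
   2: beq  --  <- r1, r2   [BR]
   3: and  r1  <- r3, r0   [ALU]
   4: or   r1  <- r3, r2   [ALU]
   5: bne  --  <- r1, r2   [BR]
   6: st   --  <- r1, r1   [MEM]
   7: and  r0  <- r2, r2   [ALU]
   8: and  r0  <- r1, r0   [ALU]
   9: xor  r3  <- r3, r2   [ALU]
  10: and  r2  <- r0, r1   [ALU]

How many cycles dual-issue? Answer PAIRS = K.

[0] i0  bne  -- no-port BR/BR
[1] i1  blt  -- no-port BR/BR
[2] i2&i3  beq and  -- pair
[3] i4  or  -- RAW r1
[4] i5  bne  -- no-port BR/MEM
[5] i6&i7  st and  -- pair
[6] i8&i9  and xor  -- pair
[7] i10  and  -- tail

PAIRS = 3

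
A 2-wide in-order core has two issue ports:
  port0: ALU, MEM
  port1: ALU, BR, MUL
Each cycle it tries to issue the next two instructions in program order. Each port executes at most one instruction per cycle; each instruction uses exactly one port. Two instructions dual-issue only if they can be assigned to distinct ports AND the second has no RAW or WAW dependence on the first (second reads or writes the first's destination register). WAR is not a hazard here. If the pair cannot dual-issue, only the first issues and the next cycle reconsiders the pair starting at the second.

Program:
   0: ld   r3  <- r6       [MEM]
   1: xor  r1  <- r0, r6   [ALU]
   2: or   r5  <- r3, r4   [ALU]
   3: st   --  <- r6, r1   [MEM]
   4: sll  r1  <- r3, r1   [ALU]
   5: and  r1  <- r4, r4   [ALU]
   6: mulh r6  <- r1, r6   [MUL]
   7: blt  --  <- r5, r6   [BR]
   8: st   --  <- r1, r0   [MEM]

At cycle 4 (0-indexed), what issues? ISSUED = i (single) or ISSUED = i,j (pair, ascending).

c0: i0+i1 ld.MEM xor.ALU  2-wide
c1: i2+i3 or.ALU st.MEM  2-wide
c2: i4 sll.ALU  WAW r1
c3: i5 and.ALU  RAW r1
c4: i6 mulh.MUL  no-port MUL/BR
c5: i7+i8 blt.BR st.MEM  2-wide

ISSUED = 6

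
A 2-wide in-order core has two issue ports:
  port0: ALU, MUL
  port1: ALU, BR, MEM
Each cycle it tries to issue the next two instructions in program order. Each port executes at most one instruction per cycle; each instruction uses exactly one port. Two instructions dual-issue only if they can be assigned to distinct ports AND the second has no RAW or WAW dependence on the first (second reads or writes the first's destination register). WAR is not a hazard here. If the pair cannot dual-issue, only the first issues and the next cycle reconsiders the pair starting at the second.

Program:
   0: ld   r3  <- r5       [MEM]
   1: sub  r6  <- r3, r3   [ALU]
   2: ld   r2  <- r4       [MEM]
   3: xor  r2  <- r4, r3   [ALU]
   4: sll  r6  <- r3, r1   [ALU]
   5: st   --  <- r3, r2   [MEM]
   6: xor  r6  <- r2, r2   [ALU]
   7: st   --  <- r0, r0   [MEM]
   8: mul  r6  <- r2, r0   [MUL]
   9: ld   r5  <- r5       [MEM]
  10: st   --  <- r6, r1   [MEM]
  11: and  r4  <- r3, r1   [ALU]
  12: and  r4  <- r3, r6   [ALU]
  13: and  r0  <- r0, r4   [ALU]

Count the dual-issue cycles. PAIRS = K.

PAIRS = 5

  cy0 -> i0 (ld.MEM) RAW r3
  cy1 -> i1+i2 (sub.ALU/ld.MEM) 2-wide
  cy2 -> i3+i4 (xor.ALU/sll.ALU) 2-wide
  cy3 -> i5+i6 (st.MEM/xor.ALU) 2-wide
  cy4 -> i7+i8 (st.MEM/mul.MUL) 2-wide
  cy5 -> i9 (ld.MEM) no-port MEM/MEM
  cy6 -> i10+i11 (st.MEM/and.ALU) 2-wide
  cy7 -> i12 (and.ALU) RAW r4
  cy8 -> i13 (and.ALU) tail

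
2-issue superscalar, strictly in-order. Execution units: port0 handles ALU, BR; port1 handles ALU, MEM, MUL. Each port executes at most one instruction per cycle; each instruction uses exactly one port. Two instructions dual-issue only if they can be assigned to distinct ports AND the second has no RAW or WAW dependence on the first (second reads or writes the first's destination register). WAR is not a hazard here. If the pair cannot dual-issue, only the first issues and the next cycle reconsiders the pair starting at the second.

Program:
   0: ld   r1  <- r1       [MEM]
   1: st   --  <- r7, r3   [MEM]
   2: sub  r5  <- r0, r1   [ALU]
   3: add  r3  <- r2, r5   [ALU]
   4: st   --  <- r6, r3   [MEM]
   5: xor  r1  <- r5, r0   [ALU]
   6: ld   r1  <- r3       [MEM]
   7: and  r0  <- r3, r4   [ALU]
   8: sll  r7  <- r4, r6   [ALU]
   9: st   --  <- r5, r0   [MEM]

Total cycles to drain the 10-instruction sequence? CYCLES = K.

t=0 i0:ld.MEM ; no-port MEM/MEM
t=1 i1/i2:st.MEM+sub.ALU ; dual
t=2 i3:add.ALU ; RAW r3
t=3 i4/i5:st.MEM+xor.ALU ; dual
t=4 i6/i7:ld.MEM+and.ALU ; dual
t=5 i8/i9:sll.ALU+st.MEM ; dual

CYCLES = 6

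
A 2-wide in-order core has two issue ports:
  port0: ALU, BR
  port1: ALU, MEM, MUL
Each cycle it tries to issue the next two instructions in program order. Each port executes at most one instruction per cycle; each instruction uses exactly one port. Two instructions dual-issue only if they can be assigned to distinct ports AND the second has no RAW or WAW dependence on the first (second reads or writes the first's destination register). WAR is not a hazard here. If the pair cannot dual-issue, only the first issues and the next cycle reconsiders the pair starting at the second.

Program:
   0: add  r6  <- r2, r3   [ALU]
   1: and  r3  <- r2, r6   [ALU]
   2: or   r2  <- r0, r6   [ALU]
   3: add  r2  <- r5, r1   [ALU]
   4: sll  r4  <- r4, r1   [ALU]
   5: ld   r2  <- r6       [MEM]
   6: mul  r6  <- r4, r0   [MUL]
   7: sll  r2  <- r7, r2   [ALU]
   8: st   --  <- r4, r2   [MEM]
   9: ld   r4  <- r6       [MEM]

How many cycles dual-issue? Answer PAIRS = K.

PAIRS = 3

#0 head=0: add i0 RAW r6
#1 head=1: and or i1/i2 2-wide
#2 head=3: add sll i3/i4 2-wide
#3 head=5: ld i5 no-port MEM/MUL
#4 head=6: mul sll i6/i7 2-wide
#5 head=8: st i8 no-port MEM/MEM
#6 head=9: ld i9 tail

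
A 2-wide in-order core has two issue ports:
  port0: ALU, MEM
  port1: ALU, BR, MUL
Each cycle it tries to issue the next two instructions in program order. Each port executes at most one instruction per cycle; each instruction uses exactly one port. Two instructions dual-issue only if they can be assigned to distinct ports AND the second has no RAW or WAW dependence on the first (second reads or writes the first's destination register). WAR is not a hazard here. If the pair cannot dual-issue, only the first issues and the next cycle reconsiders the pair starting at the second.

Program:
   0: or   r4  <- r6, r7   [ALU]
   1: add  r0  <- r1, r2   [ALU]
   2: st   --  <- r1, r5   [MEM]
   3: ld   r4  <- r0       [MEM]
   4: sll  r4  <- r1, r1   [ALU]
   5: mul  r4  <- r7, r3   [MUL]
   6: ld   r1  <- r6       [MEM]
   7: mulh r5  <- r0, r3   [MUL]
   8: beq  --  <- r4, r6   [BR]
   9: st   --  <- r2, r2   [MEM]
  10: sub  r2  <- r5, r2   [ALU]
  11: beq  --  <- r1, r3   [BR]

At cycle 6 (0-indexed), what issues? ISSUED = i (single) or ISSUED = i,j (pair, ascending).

#0 head=0: or add i0,i1 pair
#1 head=2: st i2 no-port MEM/MEM
#2 head=3: ld i3 WAW r4
#3 head=4: sll i4 WAW r4
#4 head=5: mul ld i5,i6 pair
#5 head=7: mulh i7 no-port MUL/BR
#6 head=8: beq st i8,i9 pair
#7 head=10: sub beq i10,i11 pair

ISSUED = 8,9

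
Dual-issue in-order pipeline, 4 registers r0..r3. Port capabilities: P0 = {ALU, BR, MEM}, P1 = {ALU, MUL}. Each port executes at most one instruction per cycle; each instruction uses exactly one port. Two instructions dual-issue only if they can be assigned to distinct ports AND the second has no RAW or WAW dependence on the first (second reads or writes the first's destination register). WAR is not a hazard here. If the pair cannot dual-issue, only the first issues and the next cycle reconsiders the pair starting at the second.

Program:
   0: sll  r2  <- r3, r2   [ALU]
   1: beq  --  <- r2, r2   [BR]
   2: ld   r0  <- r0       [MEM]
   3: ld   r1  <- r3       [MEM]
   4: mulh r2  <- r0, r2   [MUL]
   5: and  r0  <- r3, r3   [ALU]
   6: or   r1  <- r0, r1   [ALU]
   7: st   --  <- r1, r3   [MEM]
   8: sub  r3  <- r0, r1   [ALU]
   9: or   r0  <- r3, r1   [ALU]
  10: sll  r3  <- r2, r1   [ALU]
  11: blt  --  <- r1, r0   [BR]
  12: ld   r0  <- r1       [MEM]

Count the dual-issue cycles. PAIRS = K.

t=0 i0:sll ; RAW r2
t=1 i1:beq ; no-port BR/MEM
t=2 i2:ld ; no-port MEM/MEM
t=3 i3,i4:ld/mulh ; 2-wide
t=4 i5:and ; RAW r0
t=5 i6:or ; RAW r1
t=6 i7,i8:st/sub ; 2-wide
t=7 i9,i10:or/sll ; 2-wide
t=8 i11:blt ; no-port BR/MEM
t=9 i12:ld ; tail

PAIRS = 3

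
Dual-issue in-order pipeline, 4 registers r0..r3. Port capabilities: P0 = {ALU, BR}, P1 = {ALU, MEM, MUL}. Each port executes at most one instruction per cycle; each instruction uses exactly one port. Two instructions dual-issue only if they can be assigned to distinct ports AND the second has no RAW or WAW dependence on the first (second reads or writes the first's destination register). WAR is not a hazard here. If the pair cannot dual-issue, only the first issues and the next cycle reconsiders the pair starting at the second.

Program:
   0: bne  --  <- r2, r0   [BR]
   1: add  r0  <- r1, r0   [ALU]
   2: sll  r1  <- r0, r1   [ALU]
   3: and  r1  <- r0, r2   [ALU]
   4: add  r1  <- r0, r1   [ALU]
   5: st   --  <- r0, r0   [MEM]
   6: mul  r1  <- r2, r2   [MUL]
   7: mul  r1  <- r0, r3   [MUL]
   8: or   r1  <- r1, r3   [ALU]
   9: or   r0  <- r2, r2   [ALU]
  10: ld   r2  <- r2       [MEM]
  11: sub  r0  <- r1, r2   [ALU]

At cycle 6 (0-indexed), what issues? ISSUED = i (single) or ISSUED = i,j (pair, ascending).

[0] i0/i1  bne.BR/add.ALU  -- 2-wide
[1] i2  sll.ALU  -- WAW r1
[2] i3  and.ALU  -- RAW+WAW r1
[3] i4/i5  add.ALU/st.MEM  -- 2-wide
[4] i6  mul.MUL  -- no-port MUL/MUL
[5] i7  mul.MUL  -- RAW+WAW r1
[6] i8/i9  or.ALU/or.ALU  -- 2-wide
[7] i10  ld.MEM  -- RAW r2
[8] i11  sub.ALU  -- tail

ISSUED = 8,9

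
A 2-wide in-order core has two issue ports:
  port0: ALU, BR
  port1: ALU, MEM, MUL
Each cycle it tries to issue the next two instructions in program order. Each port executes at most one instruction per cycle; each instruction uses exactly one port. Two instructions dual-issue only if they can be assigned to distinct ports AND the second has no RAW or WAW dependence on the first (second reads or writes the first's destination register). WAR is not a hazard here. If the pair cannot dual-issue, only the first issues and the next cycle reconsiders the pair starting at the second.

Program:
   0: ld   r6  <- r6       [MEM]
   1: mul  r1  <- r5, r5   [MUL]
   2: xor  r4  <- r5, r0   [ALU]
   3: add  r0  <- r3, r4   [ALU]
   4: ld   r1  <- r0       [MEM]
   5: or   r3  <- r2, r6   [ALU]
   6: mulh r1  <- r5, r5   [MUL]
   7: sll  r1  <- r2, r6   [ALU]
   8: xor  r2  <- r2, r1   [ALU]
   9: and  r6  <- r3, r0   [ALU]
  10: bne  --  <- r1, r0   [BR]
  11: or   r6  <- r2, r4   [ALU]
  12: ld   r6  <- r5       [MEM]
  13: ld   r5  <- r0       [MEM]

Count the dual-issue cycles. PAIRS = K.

PAIRS = 4

  cy0 -> i0 (ld.MEM) no-port MEM/MUL
  cy1 -> i1,i2 (mul.MUL;xor.ALU) 2-wide
  cy2 -> i3 (add.ALU) RAW r0
  cy3 -> i4,i5 (ld.MEM;or.ALU) 2-wide
  cy4 -> i6 (mulh.MUL) WAW r1
  cy5 -> i7 (sll.ALU) RAW r1
  cy6 -> i8,i9 (xor.ALU;and.ALU) 2-wide
  cy7 -> i10,i11 (bne.BR;or.ALU) 2-wide
  cy8 -> i12 (ld.MEM) no-port MEM/MEM
  cy9 -> i13 (ld.MEM) tail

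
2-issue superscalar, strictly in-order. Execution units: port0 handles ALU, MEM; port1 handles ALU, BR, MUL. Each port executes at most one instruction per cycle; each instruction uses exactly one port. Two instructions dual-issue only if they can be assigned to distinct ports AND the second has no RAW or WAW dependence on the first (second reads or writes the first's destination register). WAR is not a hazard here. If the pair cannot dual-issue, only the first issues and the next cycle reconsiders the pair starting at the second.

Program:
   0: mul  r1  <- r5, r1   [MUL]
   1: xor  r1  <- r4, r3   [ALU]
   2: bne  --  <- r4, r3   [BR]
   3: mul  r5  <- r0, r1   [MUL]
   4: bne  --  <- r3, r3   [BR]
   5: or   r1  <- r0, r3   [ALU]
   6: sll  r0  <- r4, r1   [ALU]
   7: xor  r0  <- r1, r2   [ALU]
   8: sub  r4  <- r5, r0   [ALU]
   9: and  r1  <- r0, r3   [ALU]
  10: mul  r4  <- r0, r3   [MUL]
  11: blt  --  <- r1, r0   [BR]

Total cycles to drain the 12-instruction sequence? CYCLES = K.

CYCLES = 9

  cy0 -> i0 (mul.MUL) WAW r1
  cy1 -> i1&i2 (xor.ALU+bne.BR) pair
  cy2 -> i3 (mul.MUL) no-port MUL/BR
  cy3 -> i4&i5 (bne.BR+or.ALU) pair
  cy4 -> i6 (sll.ALU) WAW r0
  cy5 -> i7 (xor.ALU) RAW r0
  cy6 -> i8&i9 (sub.ALU+and.ALU) pair
  cy7 -> i10 (mul.MUL) no-port MUL/BR
  cy8 -> i11 (blt.BR) tail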